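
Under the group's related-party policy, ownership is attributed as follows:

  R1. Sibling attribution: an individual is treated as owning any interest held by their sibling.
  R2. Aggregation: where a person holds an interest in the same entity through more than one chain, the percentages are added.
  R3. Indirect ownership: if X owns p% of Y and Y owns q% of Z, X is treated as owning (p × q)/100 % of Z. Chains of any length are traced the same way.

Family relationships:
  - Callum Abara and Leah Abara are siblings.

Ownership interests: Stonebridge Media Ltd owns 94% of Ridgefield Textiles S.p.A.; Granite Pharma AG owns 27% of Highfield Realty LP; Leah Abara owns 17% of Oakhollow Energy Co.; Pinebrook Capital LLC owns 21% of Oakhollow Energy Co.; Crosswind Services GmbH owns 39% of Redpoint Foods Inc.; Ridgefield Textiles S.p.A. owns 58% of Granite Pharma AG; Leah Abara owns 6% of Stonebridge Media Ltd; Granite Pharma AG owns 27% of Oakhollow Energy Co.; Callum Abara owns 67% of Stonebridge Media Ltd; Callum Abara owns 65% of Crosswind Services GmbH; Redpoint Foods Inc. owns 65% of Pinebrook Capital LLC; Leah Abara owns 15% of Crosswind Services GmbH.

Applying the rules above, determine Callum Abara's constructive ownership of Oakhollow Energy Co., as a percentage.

32.004692%

By sibling attribution (R1), Callum Abara is treated as also owning Leah Abara's interest in Crosswind Services GmbH, giving 65% + 15% = 80%.
By sibling attribution (R1), Callum Abara is treated as also owning Leah Abara's interest in Stonebridge Media Ltd, giving 67% + 6% = 73%.
By sibling attribution (R1), Callum Abara is treated as owning Leah Abara's 17% interest in Oakhollow Energy Co.
Chain via Crosswind Services GmbH → Redpoint Foods Inc. → Pinebrook Capital LLC (R3): 80% × 39% × 65% × 21% = 4.2588% of Oakhollow Energy Co.
Chain via Stonebridge Media Ltd → Ridgefield Textiles S.p.A. → Granite Pharma AG (R3): 73% × 94% × 58% × 27% = 10.745892% of Oakhollow Energy Co.
Direct interest in Oakhollow Energy Co: 17%.
Aggregating (R2): 4.2588% + 10.745892% + 17% = 32.004692%.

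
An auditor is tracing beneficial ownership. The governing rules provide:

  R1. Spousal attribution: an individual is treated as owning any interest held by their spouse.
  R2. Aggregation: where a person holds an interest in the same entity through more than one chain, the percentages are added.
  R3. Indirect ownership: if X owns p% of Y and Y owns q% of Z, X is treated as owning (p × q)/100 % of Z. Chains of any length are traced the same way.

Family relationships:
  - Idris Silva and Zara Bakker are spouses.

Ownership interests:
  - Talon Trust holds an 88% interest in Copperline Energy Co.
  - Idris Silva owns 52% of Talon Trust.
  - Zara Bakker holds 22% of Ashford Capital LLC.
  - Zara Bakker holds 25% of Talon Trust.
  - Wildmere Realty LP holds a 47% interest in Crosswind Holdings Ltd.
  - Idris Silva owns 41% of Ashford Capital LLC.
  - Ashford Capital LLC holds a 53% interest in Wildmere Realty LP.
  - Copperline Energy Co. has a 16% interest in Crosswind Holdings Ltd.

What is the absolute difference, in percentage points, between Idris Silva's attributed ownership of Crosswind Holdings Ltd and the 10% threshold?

16.5349

By spousal attribution (R1), Idris Silva is treated as also owning Zara Bakker's interest in Ashford Capital LLC, giving 41% + 22% = 63%.
By spousal attribution (R1), Idris Silva is treated as also owning Zara Bakker's interest in Talon Trust, giving 52% + 25% = 77%.
Chain via Ashford Capital LLC → Wildmere Realty LP (R3): 63% × 53% × 47% = 15.6933% of Crosswind Holdings Ltd.
Chain via Talon Trust → Copperline Energy Co. (R3): 77% × 88% × 16% = 10.8416% of Crosswind Holdings Ltd.
Aggregating (R2): 15.6933% + 10.8416% = 26.5349%.
26.5349% exceeds the 10% threshold by 16.5349 percentage points.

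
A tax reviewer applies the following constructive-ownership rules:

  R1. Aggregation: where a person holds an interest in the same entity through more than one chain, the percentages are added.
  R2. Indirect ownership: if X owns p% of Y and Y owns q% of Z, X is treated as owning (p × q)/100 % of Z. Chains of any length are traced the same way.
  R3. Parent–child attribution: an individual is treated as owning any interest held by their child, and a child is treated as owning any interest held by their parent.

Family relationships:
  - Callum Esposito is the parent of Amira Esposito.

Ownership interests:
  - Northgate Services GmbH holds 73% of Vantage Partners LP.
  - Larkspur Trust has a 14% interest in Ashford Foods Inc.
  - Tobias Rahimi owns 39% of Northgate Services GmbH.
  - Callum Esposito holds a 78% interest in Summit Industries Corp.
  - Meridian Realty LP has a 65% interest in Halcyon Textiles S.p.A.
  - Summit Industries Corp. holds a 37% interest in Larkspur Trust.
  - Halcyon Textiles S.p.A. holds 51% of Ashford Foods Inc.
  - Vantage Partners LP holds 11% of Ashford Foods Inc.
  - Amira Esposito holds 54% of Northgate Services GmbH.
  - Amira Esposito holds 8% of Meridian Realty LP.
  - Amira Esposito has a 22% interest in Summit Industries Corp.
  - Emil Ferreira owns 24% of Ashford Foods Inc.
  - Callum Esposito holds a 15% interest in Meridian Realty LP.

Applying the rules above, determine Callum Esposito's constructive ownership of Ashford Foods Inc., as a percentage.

17.1407%

By parent–child attribution (R3), Callum Esposito is treated as also owning Amira Esposito's interest in Meridian Realty LP, giving 15% + 8% = 23%.
By parent–child attribution (R3), Callum Esposito is treated as also owning Amira Esposito's interest in Summit Industries Corp, giving 78% + 22% = 100%.
By parent–child attribution (R3), Callum Esposito is treated as owning Amira Esposito's 54% interest in Northgate Services GmbH.
Chain via Meridian Realty LP → Halcyon Textiles S.p.A. (R2): 23% × 65% × 51% = 7.6245% of Ashford Foods Inc.
Chain via Summit Industries Corp. → Larkspur Trust (R2): 100% × 37% × 14% = 5.18% of Ashford Foods Inc.
Chain via Northgate Services GmbH → Vantage Partners LP (R2): 54% × 73% × 11% = 4.3362% of Ashford Foods Inc.
Aggregating (R1): 7.6245% + 5.18% + 4.3362% = 17.1407%.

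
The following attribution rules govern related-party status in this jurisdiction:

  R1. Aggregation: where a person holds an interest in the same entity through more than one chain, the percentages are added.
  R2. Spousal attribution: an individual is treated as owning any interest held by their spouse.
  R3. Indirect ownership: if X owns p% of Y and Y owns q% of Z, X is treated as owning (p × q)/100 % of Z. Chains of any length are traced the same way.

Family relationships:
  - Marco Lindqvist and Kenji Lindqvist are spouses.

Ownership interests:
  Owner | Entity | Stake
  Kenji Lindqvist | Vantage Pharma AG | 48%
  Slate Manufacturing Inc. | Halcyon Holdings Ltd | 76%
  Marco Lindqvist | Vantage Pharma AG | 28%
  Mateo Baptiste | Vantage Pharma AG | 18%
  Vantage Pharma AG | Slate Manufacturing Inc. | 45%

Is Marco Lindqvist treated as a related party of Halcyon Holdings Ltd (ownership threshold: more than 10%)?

Yes

By spousal attribution (R2), Marco Lindqvist is treated as also owning Kenji Lindqvist's interest in Vantage Pharma AG, giving 28% + 48% = 76%.
Chain via Vantage Pharma AG → Slate Manufacturing Inc. (R3): 76% × 45% × 76% = 25.992% of Halcyon Holdings Ltd.
25.992% exceeds the 10% threshold, so Marco is a related party to Halcyon Holdings Ltd.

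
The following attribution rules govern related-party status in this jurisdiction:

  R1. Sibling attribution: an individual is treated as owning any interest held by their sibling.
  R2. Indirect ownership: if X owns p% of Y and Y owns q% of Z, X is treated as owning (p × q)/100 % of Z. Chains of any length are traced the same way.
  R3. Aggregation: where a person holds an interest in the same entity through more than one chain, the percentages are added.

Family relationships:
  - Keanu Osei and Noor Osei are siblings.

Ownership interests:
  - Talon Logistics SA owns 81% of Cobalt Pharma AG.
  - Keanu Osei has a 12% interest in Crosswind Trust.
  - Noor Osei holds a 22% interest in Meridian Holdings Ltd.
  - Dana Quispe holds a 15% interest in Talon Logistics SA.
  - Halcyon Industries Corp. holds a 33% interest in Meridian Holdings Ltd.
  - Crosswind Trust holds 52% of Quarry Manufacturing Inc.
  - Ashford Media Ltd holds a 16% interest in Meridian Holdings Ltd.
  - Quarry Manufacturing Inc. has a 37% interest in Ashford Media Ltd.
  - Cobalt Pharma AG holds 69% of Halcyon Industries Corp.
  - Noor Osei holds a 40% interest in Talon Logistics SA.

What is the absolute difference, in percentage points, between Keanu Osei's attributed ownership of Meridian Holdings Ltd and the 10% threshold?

19.746888

By sibling attribution (R1), Keanu Osei is treated as owning Noor Osei's 40% interest in Talon Logistics SA.
By sibling attribution (R1), Keanu Osei is treated as owning Noor Osei's 22% interest in Meridian Holdings Ltd.
Chain via Crosswind Trust → Quarry Manufacturing Inc. → Ashford Media Ltd (R2): 12% × 52% × 37% × 16% = 0.369408% of Meridian Holdings Ltd.
Chain via Talon Logistics SA → Cobalt Pharma AG → Halcyon Industries Corp. (R2): 40% × 81% × 69% × 33% = 7.37748% of Meridian Holdings Ltd.
Direct interest in Meridian Holdings Ltd: 22%.
Aggregating (R3): 0.369408% + 7.37748% + 22% = 29.746888%.
29.746888% exceeds the 10% threshold by 19.746888 percentage points.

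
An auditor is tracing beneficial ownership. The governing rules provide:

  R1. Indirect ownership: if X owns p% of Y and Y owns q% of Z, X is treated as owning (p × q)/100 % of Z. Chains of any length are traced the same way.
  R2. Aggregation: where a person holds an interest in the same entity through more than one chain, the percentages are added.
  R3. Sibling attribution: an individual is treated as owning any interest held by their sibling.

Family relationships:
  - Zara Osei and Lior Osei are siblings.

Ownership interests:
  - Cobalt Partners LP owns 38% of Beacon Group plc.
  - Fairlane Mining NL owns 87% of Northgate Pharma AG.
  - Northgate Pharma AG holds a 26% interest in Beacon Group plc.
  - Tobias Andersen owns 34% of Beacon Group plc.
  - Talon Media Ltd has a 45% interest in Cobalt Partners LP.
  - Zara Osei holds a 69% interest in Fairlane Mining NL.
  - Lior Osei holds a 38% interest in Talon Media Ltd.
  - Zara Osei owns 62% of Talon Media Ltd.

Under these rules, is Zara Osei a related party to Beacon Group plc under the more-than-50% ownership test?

No

By sibling attribution (R3), Zara Osei is treated as also owning Lior Osei's interest in Talon Media Ltd, giving 62% + 38% = 100%.
Chain via Fairlane Mining NL → Northgate Pharma AG (R1): 69% × 87% × 26% = 15.6078% of Beacon Group plc.
Chain via Talon Media Ltd → Cobalt Partners LP (R1): 100% × 45% × 38% = 17.1% of Beacon Group plc.
Aggregating (R2): 15.6078% + 17.1% = 32.7078%.
32.7078% does not exceed the 50% threshold, so Zara is not a related party to Beacon Group plc.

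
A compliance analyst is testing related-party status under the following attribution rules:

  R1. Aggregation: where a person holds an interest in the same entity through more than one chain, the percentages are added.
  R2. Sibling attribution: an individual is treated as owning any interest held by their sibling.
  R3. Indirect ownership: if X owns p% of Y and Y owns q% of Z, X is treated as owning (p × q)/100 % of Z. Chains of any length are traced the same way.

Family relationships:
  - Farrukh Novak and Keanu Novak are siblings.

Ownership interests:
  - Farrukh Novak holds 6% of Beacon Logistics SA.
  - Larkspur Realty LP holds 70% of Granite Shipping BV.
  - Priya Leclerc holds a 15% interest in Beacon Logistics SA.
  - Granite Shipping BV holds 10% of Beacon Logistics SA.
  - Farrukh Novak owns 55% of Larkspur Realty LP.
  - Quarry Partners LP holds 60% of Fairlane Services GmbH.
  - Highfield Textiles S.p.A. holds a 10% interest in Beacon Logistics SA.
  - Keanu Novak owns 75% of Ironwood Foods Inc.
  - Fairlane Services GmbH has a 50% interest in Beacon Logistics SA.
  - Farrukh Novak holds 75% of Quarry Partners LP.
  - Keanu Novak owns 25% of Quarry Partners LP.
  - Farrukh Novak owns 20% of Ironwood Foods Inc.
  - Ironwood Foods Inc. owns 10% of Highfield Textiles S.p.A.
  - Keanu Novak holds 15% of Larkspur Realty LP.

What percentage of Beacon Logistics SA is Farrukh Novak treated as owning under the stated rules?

By sibling attribution (R2), Farrukh Novak is treated as also owning Keanu Novak's interest in Quarry Partners LP, giving 75% + 25% = 100%.
By sibling attribution (R2), Farrukh Novak is treated as also owning Keanu Novak's interest in Larkspur Realty LP, giving 55% + 15% = 70%.
By sibling attribution (R2), Farrukh Novak is treated as also owning Keanu Novak's interest in Ironwood Foods Inc, giving 20% + 75% = 95%.
Chain via Quarry Partners LP → Fairlane Services GmbH (R3): 100% × 60% × 50% = 30% of Beacon Logistics SA.
Chain via Larkspur Realty LP → Granite Shipping BV (R3): 70% × 70% × 10% = 4.9% of Beacon Logistics SA.
Chain via Ironwood Foods Inc. → Highfield Textiles S.p.A. (R3): 95% × 10% × 10% = 0.95% of Beacon Logistics SA.
Direct interest in Beacon Logistics SA: 6%.
Aggregating (R1): 30% + 4.9% + 0.95% + 6% = 41.85%.

41.85%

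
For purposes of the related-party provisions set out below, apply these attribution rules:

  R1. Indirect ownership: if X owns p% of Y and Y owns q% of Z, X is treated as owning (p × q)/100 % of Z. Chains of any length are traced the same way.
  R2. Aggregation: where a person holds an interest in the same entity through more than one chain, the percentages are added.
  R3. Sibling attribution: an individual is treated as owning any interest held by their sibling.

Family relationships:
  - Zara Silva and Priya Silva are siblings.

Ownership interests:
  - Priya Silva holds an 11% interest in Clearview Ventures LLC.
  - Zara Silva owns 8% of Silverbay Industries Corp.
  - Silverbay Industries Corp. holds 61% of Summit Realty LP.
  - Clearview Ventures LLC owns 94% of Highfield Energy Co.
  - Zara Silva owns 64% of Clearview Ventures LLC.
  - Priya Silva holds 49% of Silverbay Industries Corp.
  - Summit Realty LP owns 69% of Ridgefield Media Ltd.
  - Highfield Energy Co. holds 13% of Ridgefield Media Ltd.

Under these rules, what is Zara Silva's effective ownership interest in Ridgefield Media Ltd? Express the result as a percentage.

33.1563%

By sibling attribution (R3), Zara Silva is treated as also owning Priya Silva's interest in Silverbay Industries Corp, giving 8% + 49% = 57%.
By sibling attribution (R3), Zara Silva is treated as also owning Priya Silva's interest in Clearview Ventures LLC, giving 64% + 11% = 75%.
Chain via Silverbay Industries Corp. → Summit Realty LP (R1): 57% × 61% × 69% = 23.9913% of Ridgefield Media Ltd.
Chain via Clearview Ventures LLC → Highfield Energy Co. (R1): 75% × 94% × 13% = 9.165% of Ridgefield Media Ltd.
Aggregating (R2): 23.9913% + 9.165% = 33.1563%.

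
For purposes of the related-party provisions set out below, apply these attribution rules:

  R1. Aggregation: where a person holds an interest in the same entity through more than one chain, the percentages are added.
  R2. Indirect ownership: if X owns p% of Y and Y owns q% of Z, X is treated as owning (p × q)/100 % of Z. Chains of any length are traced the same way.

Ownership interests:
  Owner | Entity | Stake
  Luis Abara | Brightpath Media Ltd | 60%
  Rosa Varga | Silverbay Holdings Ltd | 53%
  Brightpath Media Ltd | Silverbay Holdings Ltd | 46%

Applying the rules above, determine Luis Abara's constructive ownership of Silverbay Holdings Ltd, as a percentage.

Chain via Brightpath Media Ltd (R2): 60% × 46% = 27.6% of Silverbay Holdings Ltd.

27.6%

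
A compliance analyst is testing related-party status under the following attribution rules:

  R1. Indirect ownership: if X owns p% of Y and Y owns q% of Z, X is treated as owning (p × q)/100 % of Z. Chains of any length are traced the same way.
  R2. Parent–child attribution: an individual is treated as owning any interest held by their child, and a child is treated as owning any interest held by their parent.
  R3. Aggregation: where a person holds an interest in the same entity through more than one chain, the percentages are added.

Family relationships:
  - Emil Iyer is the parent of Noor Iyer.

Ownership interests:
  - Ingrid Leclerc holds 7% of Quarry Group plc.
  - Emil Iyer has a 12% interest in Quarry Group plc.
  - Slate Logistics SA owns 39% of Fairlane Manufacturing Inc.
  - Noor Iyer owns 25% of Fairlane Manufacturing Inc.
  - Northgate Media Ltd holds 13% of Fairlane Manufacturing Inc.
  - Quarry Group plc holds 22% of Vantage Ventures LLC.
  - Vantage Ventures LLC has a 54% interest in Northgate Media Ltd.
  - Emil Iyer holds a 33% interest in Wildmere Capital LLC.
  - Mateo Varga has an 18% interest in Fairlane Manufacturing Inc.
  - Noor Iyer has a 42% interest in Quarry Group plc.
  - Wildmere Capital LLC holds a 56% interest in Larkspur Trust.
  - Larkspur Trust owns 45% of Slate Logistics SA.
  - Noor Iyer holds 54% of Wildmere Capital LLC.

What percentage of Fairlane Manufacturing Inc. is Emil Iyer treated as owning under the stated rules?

34.384336%

By parent–child attribution (R2), Emil Iyer is treated as also owning Noor Iyer's interest in Quarry Group plc, giving 12% + 42% = 54%.
By parent–child attribution (R2), Emil Iyer is treated as also owning Noor Iyer's interest in Wildmere Capital LLC, giving 33% + 54% = 87%.
By parent–child attribution (R2), Emil Iyer is treated as owning Noor Iyer's 25% interest in Fairlane Manufacturing Inc.
Chain via Quarry Group plc → Vantage Ventures LLC → Northgate Media Ltd (R1): 54% × 22% × 54% × 13% = 0.833976% of Fairlane Manufacturing Inc.
Chain via Wildmere Capital LLC → Larkspur Trust → Slate Logistics SA (R1): 87% × 56% × 45% × 39% = 8.55036% of Fairlane Manufacturing Inc.
Direct interest in Fairlane Manufacturing Inc: 25%.
Aggregating (R3): 0.833976% + 8.55036% + 25% = 34.384336%.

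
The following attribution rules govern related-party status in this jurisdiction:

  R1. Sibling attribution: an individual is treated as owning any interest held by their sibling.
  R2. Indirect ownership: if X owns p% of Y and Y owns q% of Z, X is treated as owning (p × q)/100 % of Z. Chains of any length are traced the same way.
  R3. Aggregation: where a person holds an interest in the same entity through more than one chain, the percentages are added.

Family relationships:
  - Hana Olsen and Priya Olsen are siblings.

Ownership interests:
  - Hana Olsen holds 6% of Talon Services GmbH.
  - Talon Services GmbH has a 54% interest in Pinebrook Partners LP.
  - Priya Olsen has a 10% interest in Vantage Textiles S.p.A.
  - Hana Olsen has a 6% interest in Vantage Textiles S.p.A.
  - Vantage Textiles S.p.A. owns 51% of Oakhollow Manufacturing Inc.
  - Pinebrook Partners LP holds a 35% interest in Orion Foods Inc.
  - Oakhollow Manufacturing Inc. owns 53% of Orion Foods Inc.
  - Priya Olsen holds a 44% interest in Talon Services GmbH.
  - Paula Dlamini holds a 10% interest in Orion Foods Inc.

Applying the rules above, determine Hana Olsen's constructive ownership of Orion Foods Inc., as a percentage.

By sibling attribution (R1), Hana Olsen is treated as also owning Priya Olsen's interest in Vantage Textiles S.p.A, giving 6% + 10% = 16%.
By sibling attribution (R1), Hana Olsen is treated as also owning Priya Olsen's interest in Talon Services GmbH, giving 6% + 44% = 50%.
Chain via Vantage Textiles S.p.A. → Oakhollow Manufacturing Inc. (R2): 16% × 51% × 53% = 4.3248% of Orion Foods Inc.
Chain via Talon Services GmbH → Pinebrook Partners LP (R2): 50% × 54% × 35% = 9.45% of Orion Foods Inc.
Aggregating (R3): 4.3248% + 9.45% = 13.7748%.

13.7748%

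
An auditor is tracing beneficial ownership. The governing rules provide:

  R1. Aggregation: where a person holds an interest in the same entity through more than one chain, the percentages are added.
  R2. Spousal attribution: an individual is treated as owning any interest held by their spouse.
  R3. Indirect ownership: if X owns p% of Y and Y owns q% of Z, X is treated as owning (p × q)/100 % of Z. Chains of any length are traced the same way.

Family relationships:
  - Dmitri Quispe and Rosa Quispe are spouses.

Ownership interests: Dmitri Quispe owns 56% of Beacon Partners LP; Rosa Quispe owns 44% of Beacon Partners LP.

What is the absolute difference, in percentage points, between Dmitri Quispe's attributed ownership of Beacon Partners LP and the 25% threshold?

By spousal attribution (R2), Dmitri Quispe is treated as also owning Rosa Quispe's interest in Beacon Partners LP, giving 56% + 44% = 100%.
Direct interest in Beacon Partners LP: 100%.
100% exceeds the 25% threshold by 75 percentage points.

75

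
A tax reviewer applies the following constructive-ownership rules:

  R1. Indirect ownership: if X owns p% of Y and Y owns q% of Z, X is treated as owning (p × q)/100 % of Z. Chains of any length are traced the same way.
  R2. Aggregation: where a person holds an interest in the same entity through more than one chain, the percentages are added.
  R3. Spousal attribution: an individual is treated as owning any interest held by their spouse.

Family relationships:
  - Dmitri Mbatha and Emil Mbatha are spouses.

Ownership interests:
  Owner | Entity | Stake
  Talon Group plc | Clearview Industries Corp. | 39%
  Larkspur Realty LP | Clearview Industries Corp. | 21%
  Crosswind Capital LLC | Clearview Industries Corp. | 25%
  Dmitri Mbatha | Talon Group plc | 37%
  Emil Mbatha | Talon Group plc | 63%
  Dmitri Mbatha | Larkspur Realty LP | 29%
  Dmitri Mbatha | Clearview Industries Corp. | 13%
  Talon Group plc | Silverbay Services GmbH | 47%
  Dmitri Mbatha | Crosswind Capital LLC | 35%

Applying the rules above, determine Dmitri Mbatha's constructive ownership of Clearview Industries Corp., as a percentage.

By spousal attribution (R3), Dmitri Mbatha is treated as also owning Emil Mbatha's interest in Talon Group plc, giving 37% + 63% = 100%.
Chain via Crosswind Capital LLC (R1): 35% × 25% = 8.75% of Clearview Industries Corp.
Chain via Larkspur Realty LP (R1): 29% × 21% = 6.09% of Clearview Industries Corp.
Chain via Talon Group plc (R1): 100% × 39% = 39% of Clearview Industries Corp.
Direct interest in Clearview Industries Corp: 13%.
Aggregating (R2): 8.75% + 6.09% + 39% + 13% = 66.84%.

66.84%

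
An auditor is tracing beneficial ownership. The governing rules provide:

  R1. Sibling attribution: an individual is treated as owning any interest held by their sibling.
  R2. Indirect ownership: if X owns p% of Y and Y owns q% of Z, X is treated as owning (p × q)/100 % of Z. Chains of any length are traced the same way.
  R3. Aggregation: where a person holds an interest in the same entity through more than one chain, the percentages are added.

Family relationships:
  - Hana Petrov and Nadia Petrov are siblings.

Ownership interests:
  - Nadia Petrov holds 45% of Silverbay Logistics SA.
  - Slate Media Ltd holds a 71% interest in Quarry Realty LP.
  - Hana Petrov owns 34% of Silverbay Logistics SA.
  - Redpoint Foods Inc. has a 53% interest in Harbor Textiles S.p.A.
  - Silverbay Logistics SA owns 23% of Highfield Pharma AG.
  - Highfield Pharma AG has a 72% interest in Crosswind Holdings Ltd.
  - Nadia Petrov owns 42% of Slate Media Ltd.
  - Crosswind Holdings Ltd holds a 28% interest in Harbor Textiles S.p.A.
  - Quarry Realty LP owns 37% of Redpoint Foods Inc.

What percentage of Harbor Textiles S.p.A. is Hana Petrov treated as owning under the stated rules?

9.510774%

By sibling attribution (R1), Hana Petrov is treated as also owning Nadia Petrov's interest in Silverbay Logistics SA, giving 34% + 45% = 79%.
By sibling attribution (R1), Hana Petrov is treated as owning Nadia Petrov's 42% interest in Slate Media Ltd.
Chain via Silverbay Logistics SA → Highfield Pharma AG → Crosswind Holdings Ltd (R2): 79% × 23% × 72% × 28% = 3.663072% of Harbor Textiles S.p.A.
Chain via Slate Media Ltd → Quarry Realty LP → Redpoint Foods Inc. (R2): 42% × 71% × 37% × 53% = 5.847702% of Harbor Textiles S.p.A.
Aggregating (R3): 3.663072% + 5.847702% = 9.510774%.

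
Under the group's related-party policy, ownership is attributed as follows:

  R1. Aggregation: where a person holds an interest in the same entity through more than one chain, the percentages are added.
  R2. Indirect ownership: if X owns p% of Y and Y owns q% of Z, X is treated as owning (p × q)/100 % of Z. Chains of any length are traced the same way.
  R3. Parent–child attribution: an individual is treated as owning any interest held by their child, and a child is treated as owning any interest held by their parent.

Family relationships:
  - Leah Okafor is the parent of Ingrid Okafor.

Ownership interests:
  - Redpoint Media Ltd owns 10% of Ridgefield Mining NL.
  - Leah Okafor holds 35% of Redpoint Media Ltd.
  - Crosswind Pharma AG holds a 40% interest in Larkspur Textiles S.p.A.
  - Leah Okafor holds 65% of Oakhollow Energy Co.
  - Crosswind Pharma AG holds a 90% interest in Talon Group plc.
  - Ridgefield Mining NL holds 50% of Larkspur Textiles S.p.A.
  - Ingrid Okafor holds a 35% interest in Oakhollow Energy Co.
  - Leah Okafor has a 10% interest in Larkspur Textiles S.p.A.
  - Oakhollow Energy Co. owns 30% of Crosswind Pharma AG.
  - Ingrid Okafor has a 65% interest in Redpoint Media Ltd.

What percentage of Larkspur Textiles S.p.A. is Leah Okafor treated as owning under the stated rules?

By parent–child attribution (R3), Leah Okafor is treated as also owning Ingrid Okafor's interest in Oakhollow Energy Co, giving 65% + 35% = 100%.
By parent–child attribution (R3), Leah Okafor is treated as also owning Ingrid Okafor's interest in Redpoint Media Ltd, giving 35% + 65% = 100%.
Chain via Oakhollow Energy Co. → Crosswind Pharma AG (R2): 100% × 30% × 40% = 12% of Larkspur Textiles S.p.A.
Chain via Redpoint Media Ltd → Ridgefield Mining NL (R2): 100% × 10% × 50% = 5% of Larkspur Textiles S.p.A.
Direct interest in Larkspur Textiles S.p.A: 10%.
Aggregating (R1): 12% + 5% + 10% = 27%.

27%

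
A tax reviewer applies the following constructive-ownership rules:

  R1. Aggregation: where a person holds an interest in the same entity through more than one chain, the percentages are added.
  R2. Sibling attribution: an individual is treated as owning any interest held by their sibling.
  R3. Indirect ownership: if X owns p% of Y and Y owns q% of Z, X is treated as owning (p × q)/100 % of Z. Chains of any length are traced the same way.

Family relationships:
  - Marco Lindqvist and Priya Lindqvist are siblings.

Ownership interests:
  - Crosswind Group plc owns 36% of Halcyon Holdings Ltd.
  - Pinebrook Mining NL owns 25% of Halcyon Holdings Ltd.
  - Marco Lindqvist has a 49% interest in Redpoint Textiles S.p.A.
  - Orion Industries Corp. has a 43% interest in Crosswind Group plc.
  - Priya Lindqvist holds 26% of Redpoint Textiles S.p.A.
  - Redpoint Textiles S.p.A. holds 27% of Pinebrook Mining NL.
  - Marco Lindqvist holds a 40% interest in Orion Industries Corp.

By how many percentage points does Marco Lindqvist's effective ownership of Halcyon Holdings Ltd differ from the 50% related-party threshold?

By sibling attribution (R2), Marco Lindqvist is treated as also owning Priya Lindqvist's interest in Redpoint Textiles S.p.A, giving 49% + 26% = 75%.
Chain via Orion Industries Corp. → Crosswind Group plc (R3): 40% × 43% × 36% = 6.192% of Halcyon Holdings Ltd.
Chain via Redpoint Textiles S.p.A. → Pinebrook Mining NL (R3): 75% × 27% × 25% = 5.0625% of Halcyon Holdings Ltd.
Aggregating (R1): 6.192% + 5.0625% = 11.2545%.
11.2545% falls short of the 50% threshold by 38.7455 percentage points.

38.7455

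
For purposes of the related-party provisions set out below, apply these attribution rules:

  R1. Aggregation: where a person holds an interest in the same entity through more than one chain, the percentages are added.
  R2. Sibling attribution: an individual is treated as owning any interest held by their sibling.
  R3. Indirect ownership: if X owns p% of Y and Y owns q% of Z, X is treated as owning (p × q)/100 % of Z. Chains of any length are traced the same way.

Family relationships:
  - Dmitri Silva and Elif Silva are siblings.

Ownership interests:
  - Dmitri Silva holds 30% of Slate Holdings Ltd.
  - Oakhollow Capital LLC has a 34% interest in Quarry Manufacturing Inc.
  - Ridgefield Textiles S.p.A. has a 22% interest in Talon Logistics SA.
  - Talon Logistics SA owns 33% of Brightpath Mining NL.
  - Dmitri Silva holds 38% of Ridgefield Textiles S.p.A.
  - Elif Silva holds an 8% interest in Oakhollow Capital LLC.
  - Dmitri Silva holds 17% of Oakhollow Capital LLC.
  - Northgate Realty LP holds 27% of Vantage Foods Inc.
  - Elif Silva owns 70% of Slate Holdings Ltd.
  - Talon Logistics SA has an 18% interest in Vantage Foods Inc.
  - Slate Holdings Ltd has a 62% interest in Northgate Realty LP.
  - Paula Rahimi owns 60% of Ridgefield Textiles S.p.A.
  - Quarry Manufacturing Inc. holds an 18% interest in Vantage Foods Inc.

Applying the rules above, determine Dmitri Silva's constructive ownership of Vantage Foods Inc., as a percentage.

By sibling attribution (R2), Dmitri Silva is treated as also owning Elif Silva's interest in Oakhollow Capital LLC, giving 17% + 8% = 25%.
By sibling attribution (R2), Dmitri Silva is treated as also owning Elif Silva's interest in Slate Holdings Ltd, giving 30% + 70% = 100%.
Chain via Ridgefield Textiles S.p.A. → Talon Logistics SA (R3): 38% × 22% × 18% = 1.5048% of Vantage Foods Inc.
Chain via Oakhollow Capital LLC → Quarry Manufacturing Inc. (R3): 25% × 34% × 18% = 1.53% of Vantage Foods Inc.
Chain via Slate Holdings Ltd → Northgate Realty LP (R3): 100% × 62% × 27% = 16.74% of Vantage Foods Inc.
Aggregating (R1): 1.5048% + 1.53% + 16.74% = 19.7748%.

19.7748%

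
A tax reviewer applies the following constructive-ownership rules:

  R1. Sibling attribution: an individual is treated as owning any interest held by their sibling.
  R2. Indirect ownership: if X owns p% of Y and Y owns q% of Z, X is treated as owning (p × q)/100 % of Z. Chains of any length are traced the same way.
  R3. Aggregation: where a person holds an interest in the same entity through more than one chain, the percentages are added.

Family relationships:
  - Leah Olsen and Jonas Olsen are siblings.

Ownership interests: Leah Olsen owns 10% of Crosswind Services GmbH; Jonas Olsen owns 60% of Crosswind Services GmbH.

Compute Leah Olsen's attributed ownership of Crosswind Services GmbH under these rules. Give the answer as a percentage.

70%

By sibling attribution (R1), Leah Olsen is treated as also owning Jonas Olsen's interest in Crosswind Services GmbH, giving 10% + 60% = 70%.
Direct interest in Crosswind Services GmbH: 70%.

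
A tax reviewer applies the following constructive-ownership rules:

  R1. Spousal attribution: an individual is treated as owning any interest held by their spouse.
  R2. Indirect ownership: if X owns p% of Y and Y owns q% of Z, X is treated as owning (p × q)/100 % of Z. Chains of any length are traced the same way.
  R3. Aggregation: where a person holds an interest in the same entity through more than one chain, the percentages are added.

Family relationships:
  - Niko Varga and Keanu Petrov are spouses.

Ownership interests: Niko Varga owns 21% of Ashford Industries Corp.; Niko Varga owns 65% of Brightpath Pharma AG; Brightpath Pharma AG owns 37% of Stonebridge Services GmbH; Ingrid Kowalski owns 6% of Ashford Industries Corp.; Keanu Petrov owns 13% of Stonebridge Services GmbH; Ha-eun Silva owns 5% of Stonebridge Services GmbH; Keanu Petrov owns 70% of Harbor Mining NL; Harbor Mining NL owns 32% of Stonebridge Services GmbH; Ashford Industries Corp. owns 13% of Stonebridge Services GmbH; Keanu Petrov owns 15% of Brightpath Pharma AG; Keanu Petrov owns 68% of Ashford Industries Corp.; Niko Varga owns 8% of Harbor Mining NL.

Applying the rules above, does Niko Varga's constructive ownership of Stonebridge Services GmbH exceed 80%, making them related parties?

No

By spousal attribution (R1), Niko Varga is treated as also owning Keanu Petrov's interest in Brightpath Pharma AG, giving 65% + 15% = 80%.
By spousal attribution (R1), Niko Varga is treated as also owning Keanu Petrov's interest in Harbor Mining NL, giving 8% + 70% = 78%.
By spousal attribution (R1), Niko Varga is treated as also owning Keanu Petrov's interest in Ashford Industries Corp, giving 21% + 68% = 89%.
By spousal attribution (R1), Niko Varga is treated as owning Keanu Petrov's 13% interest in Stonebridge Services GmbH.
Chain via Brightpath Pharma AG (R2): 80% × 37% = 29.6% of Stonebridge Services GmbH.
Chain via Harbor Mining NL (R2): 78% × 32% = 24.96% of Stonebridge Services GmbH.
Chain via Ashford Industries Corp. (R2): 89% × 13% = 11.57% of Stonebridge Services GmbH.
Direct interest in Stonebridge Services GmbH: 13%.
Aggregating (R3): 29.6% + 24.96% + 11.57% + 13% = 79.13%.
79.13% does not exceed the 80% threshold, so Niko is not a related party to Stonebridge Services GmbH.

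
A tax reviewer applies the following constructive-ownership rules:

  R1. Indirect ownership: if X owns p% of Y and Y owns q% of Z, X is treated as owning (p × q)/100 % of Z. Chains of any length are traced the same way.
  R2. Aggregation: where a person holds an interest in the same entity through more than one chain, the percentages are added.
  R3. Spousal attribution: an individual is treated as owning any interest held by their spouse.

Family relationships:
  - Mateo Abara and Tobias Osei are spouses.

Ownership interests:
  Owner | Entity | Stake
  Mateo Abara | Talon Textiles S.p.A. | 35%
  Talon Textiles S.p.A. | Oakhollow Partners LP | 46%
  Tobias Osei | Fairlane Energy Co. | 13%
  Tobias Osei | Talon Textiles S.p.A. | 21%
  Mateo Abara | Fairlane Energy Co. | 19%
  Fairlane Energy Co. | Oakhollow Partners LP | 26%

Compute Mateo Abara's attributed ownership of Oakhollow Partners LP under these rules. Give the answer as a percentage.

By spousal attribution (R3), Mateo Abara is treated as also owning Tobias Osei's interest in Fairlane Energy Co, giving 19% + 13% = 32%.
By spousal attribution (R3), Mateo Abara is treated as also owning Tobias Osei's interest in Talon Textiles S.p.A, giving 35% + 21% = 56%.
Chain via Fairlane Energy Co. (R1): 32% × 26% = 8.32% of Oakhollow Partners LP.
Chain via Talon Textiles S.p.A. (R1): 56% × 46% = 25.76% of Oakhollow Partners LP.
Aggregating (R2): 8.32% + 25.76% = 34.08%.

34.08%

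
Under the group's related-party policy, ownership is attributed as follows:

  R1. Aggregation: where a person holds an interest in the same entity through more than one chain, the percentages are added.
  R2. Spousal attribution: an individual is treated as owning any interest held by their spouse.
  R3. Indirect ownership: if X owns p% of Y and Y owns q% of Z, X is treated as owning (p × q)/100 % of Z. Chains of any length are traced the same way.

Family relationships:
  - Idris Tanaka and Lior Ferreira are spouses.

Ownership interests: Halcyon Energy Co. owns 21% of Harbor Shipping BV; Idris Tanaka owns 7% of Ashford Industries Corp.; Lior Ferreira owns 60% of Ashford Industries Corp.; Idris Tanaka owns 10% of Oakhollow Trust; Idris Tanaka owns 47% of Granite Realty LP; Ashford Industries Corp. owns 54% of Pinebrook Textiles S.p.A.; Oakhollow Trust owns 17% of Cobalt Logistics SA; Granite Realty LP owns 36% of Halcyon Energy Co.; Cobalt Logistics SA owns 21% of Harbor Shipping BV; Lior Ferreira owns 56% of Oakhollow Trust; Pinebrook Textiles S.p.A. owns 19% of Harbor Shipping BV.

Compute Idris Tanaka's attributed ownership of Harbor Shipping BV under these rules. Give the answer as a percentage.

By spousal attribution (R2), Idris Tanaka is treated as also owning Lior Ferreira's interest in Oakhollow Trust, giving 10% + 56% = 66%.
By spousal attribution (R2), Idris Tanaka is treated as also owning Lior Ferreira's interest in Ashford Industries Corp, giving 7% + 60% = 67%.
Chain via Oakhollow Trust → Cobalt Logistics SA (R3): 66% × 17% × 21% = 2.3562% of Harbor Shipping BV.
Chain via Ashford Industries Corp. → Pinebrook Textiles S.p.A. (R3): 67% × 54% × 19% = 6.8742% of Harbor Shipping BV.
Chain via Granite Realty LP → Halcyon Energy Co. (R3): 47% × 36% × 21% = 3.5532% of Harbor Shipping BV.
Aggregating (R1): 2.3562% + 6.8742% + 3.5532% = 12.7836%.

12.7836%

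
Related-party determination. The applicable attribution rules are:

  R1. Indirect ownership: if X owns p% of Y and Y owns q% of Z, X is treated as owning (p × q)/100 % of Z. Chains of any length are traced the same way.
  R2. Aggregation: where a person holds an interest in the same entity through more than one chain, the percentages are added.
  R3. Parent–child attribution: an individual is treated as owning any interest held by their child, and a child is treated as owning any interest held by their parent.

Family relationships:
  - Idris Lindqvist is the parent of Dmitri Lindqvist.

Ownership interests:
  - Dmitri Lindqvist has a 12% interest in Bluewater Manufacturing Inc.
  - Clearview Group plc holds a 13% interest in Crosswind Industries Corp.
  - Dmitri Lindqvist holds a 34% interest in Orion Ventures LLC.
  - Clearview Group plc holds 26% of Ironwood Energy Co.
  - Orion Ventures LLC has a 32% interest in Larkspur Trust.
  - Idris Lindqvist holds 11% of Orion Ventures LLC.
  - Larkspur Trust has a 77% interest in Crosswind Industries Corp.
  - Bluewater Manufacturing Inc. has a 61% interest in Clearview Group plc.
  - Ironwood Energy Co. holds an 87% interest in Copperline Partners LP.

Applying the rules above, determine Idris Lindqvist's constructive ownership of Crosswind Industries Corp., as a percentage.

12.0396%

By parent–child attribution (R3), Idris Lindqvist is treated as also owning Dmitri Lindqvist's interest in Orion Ventures LLC, giving 11% + 34% = 45%.
By parent–child attribution (R3), Idris Lindqvist is treated as owning Dmitri Lindqvist's 12% interest in Bluewater Manufacturing Inc.
Chain via Orion Ventures LLC → Larkspur Trust (R1): 45% × 32% × 77% = 11.088% of Crosswind Industries Corp.
Chain via Bluewater Manufacturing Inc. → Clearview Group plc (R1): 12% × 61% × 13% = 0.9516% of Crosswind Industries Corp.
Aggregating (R2): 11.088% + 0.9516% = 12.0396%.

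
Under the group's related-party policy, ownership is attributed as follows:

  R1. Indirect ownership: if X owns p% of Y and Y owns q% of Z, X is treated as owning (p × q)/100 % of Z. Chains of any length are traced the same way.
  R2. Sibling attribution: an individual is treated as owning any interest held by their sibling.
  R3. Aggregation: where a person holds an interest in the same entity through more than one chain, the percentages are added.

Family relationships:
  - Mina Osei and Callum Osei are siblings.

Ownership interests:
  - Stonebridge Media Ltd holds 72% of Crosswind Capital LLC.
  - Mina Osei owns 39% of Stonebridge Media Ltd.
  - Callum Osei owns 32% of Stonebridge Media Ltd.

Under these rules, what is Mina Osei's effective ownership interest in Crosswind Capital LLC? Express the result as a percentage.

By sibling attribution (R2), Mina Osei is treated as also owning Callum Osei's interest in Stonebridge Media Ltd, giving 39% + 32% = 71%.
Chain via Stonebridge Media Ltd (R1): 71% × 72% = 51.12% of Crosswind Capital LLC.

51.12%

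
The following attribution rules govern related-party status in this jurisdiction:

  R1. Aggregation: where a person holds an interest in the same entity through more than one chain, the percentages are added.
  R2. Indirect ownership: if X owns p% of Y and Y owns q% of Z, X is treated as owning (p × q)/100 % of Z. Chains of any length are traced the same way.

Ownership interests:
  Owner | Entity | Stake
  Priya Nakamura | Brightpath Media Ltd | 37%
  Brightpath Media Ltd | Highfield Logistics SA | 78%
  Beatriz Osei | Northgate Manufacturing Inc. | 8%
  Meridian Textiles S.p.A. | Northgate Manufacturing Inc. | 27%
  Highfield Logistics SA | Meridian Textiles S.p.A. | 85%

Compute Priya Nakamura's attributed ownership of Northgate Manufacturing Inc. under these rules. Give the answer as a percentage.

Chain via Brightpath Media Ltd → Highfield Logistics SA → Meridian Textiles S.p.A. (R2): 37% × 78% × 85% × 27% = 6.62337% of Northgate Manufacturing Inc.

6.62337%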